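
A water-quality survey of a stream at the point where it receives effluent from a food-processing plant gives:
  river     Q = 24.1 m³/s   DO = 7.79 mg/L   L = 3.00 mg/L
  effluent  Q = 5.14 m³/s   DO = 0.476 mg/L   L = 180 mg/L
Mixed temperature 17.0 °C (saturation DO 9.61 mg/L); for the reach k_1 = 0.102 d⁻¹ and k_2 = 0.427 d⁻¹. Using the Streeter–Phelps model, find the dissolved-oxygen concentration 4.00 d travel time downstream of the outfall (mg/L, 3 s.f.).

Mixed DO = (24.1×7.79 + 5.14×0.476)/(24.1+5.14) = 190.2/29.24 = 6.504 mg/L.
Mixed L₀ = (24.1×3.00 + 5.14×180)/(29.24) = 997.5/29.24 = 34.11 mg/L.
Initial deficit D₀ = C_s − DO₀ = 9.61 − 6.504 = 3.106 mg/L.
D(4.00) = [0.102×34.11/(0.427−0.102)](e^(−0.102×4.00) − e^(−0.427×4.00)) + 3.106 e^(−0.427×4.00)
= 10.71 × (0.6650 − 0.1812) + 3.106 × 0.1812 = 5.742 mg/L.
DO = 9.61 − 5.742 = 3.868 mg/L.

DO ≈ 3.87 mg/L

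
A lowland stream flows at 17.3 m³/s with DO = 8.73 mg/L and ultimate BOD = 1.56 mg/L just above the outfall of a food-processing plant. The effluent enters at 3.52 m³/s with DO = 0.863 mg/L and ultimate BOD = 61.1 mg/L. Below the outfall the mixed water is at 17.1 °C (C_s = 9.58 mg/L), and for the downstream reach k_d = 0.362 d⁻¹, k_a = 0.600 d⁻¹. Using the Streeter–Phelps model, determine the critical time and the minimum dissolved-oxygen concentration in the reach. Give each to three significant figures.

Mixed DO = (17.3×8.73 + 3.52×0.863)/(17.3+3.52) = 154.1/20.82 = 7.400 mg/L.
Mixed L₀ = (17.3×1.56 + 3.52×61.1)/(20.82) = 242.1/20.82 = 11.63 mg/L.
Initial deficit D₀ = C_s − DO₀ = 9.58 − 7.400 = 2.180 mg/L.
t_c = (1/0.2380) ln[(0.600/0.362)(1 − 2.180×0.2380/(0.362×11.63))] = 4.202 × ln(1.453) = 1.570 d.
D_c = (0.362/0.600) × 11.63 × e^(−0.362×1.570) = 0.6033 × 11.63 × 0.5664 = 3.973 mg/L.
Minimum DO = 9.58 − 3.973 = 5.607 mg/L.

t_c ≈ 1.57 d; minimum DO ≈ 5.61 mg/L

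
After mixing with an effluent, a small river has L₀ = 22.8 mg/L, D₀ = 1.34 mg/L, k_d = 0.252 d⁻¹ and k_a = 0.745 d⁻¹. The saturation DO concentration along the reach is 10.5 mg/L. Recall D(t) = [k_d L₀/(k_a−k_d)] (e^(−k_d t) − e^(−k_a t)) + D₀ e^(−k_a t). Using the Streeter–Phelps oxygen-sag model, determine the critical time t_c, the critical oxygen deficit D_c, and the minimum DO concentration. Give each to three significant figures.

t_c ≈ 1.95 d; D_c ≈ 4.72 mg/L; min DO ≈ 5.78 mg/L

t_c = [1/(k_a−k_d)] ln[(k_a/k_d)(1 − D₀(k_a−k_d)/(k_d L₀))]
= [1/(0.745−0.252)] ln[(0.745/0.252)(1 − 1.34×0.4930/(0.252×22.8))]
= (1/0.4930) ln[2.956 × 0.8850] = 2.028 × ln(2.616) = 2.028 × 0.9618 = 1.951 d.
D_c = (k_d/k_a) L₀ e^(−k_d t_c) = (0.252/0.745) × 22.8 × e^(−0.252×1.951) = 0.3383 × 22.8 × 0.6116 = 4.717 mg/L.
Minimum DO = C_s − D_c = 10.5 − 4.717 = 5.783 mg/L.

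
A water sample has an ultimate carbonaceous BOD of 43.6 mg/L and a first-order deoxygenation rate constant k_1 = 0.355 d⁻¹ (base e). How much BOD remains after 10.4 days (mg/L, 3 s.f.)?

L ≈ 1.09 mg/L

L_t = L₀ e^(−k_1 t) = 43.6 × e^(−0.355×10.4) = 43.6 × 0.02492 = 1.087 mg/L.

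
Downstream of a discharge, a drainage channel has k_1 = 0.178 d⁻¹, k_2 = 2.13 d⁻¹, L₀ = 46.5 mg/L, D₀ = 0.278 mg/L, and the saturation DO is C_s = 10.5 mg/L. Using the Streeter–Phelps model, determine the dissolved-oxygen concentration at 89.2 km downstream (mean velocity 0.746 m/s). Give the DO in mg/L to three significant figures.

DO ≈ 7.39 mg/L

Travel time t = x/v = 89.2 km / (0.746 m/s) = 89200 m / 0.746 m/s = 119600 s = 1.384 d.
k_1 L₀/(k_2−k_1) = 0.178×46.5/(2.13−0.178) = 8.277/1.952 = 4.240 mg/L.
e^(−k_1 t) = e^(−0.178×1.384) = 0.7817; e^(−k_2 t) = e^(−2.13×1.384) = 0.05246.
D = 4.240 × (0.7817 − 0.05246) + 0.278 × 0.05246 = 3.092 + 0.01458 = 3.107 mg/L.
DO = C_s − D = 10.5 − 3.107 = 7.393 mg/L.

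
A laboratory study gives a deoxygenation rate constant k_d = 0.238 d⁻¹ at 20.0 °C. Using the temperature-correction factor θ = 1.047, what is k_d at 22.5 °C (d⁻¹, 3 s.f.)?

k_d ≈ 0.267 d⁻¹

k_d(T₂) = k_d(T₁) · θ^(T₂−T₁) = 0.238 × 1.047^(22.5−20.0)
= 0.238 × 1.047^2.50 = 0.238 × 1.122 = 0.2670 d⁻¹.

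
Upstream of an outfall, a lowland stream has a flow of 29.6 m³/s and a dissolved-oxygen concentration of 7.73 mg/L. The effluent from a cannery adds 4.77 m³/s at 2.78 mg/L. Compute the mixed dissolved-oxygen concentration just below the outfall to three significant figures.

Flow-weighted mixing: C = (Q_r C_r + Q_w C_w)/(Q_r + Q_w)
= (29.6×7.73 + 4.77×2.78)/(29.6 + 4.77) = 242.1/34.37 = 7.043 mg/L.

7.04 mg/L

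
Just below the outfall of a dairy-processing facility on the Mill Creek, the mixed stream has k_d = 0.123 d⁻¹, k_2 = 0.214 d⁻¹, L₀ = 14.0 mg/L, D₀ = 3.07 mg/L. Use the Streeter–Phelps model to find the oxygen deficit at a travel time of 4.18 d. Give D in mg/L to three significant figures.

k_d L₀/(k_2−k_d) = 0.123×14.0/(0.214−0.123) = 1.722/0.09100 = 18.92 mg/L.
e^(−k_d t) = e^(−0.123×4.180) = 0.5980; e^(−k_2 t) = e^(−0.214×4.180) = 0.4088.
D = 18.92 × (0.5980 − 0.4088) + 3.07 × 0.4088 = 3.580 + 1.255 = 4.835 mg/L.

D ≈ 4.84 mg/L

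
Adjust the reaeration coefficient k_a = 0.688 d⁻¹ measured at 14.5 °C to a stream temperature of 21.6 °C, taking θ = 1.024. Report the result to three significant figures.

k_a(T₂) = k_a(T₁) · θ^(T₂−T₁) = 0.688 × 1.024^(21.6−14.5)
= 0.688 × 1.024^7.10 = 0.688 × 1.183 = 0.8142 d⁻¹.

k_a ≈ 0.814 d⁻¹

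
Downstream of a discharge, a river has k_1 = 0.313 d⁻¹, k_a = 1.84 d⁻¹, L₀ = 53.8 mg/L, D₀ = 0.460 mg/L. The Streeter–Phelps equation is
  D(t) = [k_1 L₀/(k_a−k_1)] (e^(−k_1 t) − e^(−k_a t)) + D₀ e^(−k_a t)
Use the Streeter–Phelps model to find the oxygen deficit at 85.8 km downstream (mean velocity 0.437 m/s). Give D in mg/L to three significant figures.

D ≈ 5.25 mg/L

Travel time t = x/v = 85.8 km / (0.437 m/s) = 85800 m / 0.437 m/s = 196300 s = 2.272 d.
k_1 L₀/(k_a−k_1) = 0.313×53.8/(1.84−0.313) = 16.84/1.527 = 11.03 mg/L.
e^(−k_1 t) = e^(−0.313×2.272) = 0.4910; e^(−k_a t) = e^(−1.84×2.272) = 0.01528.
D = 11.03 × (0.4910 − 0.01528) + 0.460 × 0.01528 = 5.246 + 0.007028 = 5.253 mg/L.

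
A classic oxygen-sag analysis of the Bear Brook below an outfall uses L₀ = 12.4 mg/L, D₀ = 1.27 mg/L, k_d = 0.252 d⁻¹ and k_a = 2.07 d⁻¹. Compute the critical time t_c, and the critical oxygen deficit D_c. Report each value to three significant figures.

At the critical point dD/dt = 0, so k_d L₀ e^(−k_d t) = k_a D. Substituting D(t) from the Streeter–Phelps equation and solving for t gives
t_c = ln[(k_a/k_d)(1 − D₀(k_a−k_d)/(k_d L₀))] / (k_a−k_d).
Here k_a−k_d = 1.818 d⁻¹ and 1 − D₀(k_a−k_d)/(k_d L₀) = 1 − 1.27×1.818/(0.252×12.4) = 0.2611, so
t_c = ln(8.214 × 0.2611) / 1.818 = 0.7631 / 1.818 = 0.4197 d.
D_c = (k_d/k_a) L₀ e^(−k_d t_c) = (0.252/2.07) × 12.4 × e^(−0.252×0.4197) = 0.1217 × 12.4 × 0.8996 = 1.358 mg/L.

t_c ≈ 0.420 d; D_c ≈ 1.36 mg/L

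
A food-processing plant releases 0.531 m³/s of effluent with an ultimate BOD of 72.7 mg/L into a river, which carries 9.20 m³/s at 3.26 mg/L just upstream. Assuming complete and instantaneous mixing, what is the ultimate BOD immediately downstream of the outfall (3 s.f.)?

7.05 mg/L

Flow-weighted mixing: C = (Q_r C_r + Q_w C_w)/(Q_r + Q_w)
= (9.20×3.26 + 0.531×72.7)/(9.20 + 0.531) = 68.60/9.731 = 7.049 mg/L.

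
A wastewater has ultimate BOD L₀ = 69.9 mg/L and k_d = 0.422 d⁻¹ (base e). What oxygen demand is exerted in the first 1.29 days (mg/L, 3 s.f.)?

y ≈ 29.3 mg/L

y_t = L₀(1 − e^(−k_d t)) = 69.9 × (1 − e^(−0.422×1.29))
= 69.9 × (1 − 0.5802) = 69.9 × 0.4198 = 29.34 mg/L.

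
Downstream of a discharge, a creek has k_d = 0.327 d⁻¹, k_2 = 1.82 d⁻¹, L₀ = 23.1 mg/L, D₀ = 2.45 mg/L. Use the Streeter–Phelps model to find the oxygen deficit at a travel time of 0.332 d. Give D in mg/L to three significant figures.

D ≈ 3.11 mg/L

k_d L₀/(k_2−k_d) = 0.327×23.1/(1.82−0.327) = 7.554/1.493 = 5.059 mg/L.
e^(−k_d t) = e^(−0.327×0.3320) = 0.8971; e^(−k_2 t) = e^(−1.82×0.3320) = 0.5465.
D = 5.059 × (0.8971 − 0.5465) + 2.45 × 0.5465 = 1.774 + 1.339 = 3.113 mg/L.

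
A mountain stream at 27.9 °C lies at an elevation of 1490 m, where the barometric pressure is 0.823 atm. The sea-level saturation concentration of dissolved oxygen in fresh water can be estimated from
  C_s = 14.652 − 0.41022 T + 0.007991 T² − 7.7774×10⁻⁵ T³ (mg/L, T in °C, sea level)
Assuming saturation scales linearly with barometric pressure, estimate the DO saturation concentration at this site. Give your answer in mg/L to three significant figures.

At sea level: C_s = 14.652 − 0.41022×27.9 + 0.007991×27.9² − 7.7774×10⁻⁵×27.9³ = 7.738 mg/L.
Pressure correction: C_s' = 7.738 × 0.823 = 6.368 mg/L.

C_s ≈ 6.37 mg/L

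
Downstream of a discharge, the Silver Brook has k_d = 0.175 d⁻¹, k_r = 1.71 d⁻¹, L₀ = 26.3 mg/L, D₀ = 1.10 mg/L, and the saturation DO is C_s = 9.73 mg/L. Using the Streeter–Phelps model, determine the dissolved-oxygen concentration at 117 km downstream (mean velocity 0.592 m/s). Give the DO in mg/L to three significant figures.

DO ≈ 7.76 mg/L

Travel time t = x/v = 117 km / (0.592 m/s) = 117000 m / 0.592 m/s = 197600 s = 2.287 d.
k_d L₀/(k_r−k_d) = 0.175×26.3/(1.71−0.175) = 4.603/1.535 = 2.998 mg/L.
e^(−k_d t) = e^(−0.175×2.287) = 0.6701; e^(−k_r t) = e^(−1.71×2.287) = 0.02001.
D = 2.998 × (0.6701 − 0.02001) + 1.10 × 0.02001 = 1.949 + 0.02201 = 1.971 mg/L.
DO = C_s − D = 9.73 − 1.971 = 7.759 mg/L.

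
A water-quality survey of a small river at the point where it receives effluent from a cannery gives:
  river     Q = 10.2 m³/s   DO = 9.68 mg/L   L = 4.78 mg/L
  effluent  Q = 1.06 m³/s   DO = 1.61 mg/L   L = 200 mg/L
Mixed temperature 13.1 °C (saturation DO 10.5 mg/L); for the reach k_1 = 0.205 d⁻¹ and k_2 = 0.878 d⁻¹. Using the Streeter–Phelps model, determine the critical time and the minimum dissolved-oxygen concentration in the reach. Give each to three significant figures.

Mixed DO = (10.2×9.68 + 1.06×1.61)/(10.2+1.06) = 100.4/11.26 = 8.920 mg/L.
Mixed L₀ = (10.2×4.78 + 1.06×200)/(11.26) = 260.8/11.26 = 23.16 mg/L.
Initial deficit D₀ = C_s − DO₀ = 10.5 − 8.920 = 1.580 mg/L.
t_c = (1/0.6730) ln[(0.878/0.205)(1 − 1.580×0.6730/(0.205×23.16))] = 1.486 × ln(3.324) = 1.785 d.
D_c = (0.205/0.878) × 23.16 × e^(−0.205×1.785) = 0.2335 × 23.16 × 0.6936 = 3.750 mg/L.
Minimum DO = 10.5 − 3.750 = 6.750 mg/L.

t_c ≈ 1.78 d; minimum DO ≈ 6.75 mg/L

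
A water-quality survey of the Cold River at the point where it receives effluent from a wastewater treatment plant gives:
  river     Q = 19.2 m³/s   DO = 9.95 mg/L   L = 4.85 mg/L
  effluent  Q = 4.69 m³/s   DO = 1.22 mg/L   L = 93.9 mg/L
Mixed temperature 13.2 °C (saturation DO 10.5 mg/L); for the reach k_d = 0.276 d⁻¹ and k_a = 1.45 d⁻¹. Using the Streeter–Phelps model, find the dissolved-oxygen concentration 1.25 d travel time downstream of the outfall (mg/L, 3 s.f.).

DO ≈ 7.27 mg/L

Mixed DO = (19.2×9.95 + 4.69×1.22)/(19.2+4.69) = 196.8/23.89 = 8.236 mg/L.
Mixed L₀ = (19.2×4.85 + 4.69×93.9)/(23.89) = 533.5/23.89 = 22.33 mg/L.
Initial deficit D₀ = C_s − DO₀ = 10.5 − 8.236 = 2.264 mg/L.
D(1.25) = [0.276×22.33/(1.45−0.276)](e^(−0.276×1.25) − e^(−1.45×1.25)) + 2.264 e^(−1.45×1.25)
= 5.250 × (0.7082 − 0.1632) + 2.264 × 0.1632 = 3.231 mg/L.
DO = 10.5 − 3.231 = 7.269 mg/L.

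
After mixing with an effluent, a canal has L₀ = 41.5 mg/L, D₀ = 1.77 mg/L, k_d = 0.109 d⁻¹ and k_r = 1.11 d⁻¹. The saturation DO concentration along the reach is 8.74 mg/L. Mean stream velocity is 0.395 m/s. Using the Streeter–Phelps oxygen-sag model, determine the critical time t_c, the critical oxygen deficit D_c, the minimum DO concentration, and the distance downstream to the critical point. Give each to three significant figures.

At the critical point dD/dt = 0, so k_d L₀ e^(−k_d t) = k_r D. Substituting D(t) from the Streeter–Phelps equation and solving for t gives
t_c = ln[(k_r/k_d)(1 − D₀(k_r−k_d)/(k_d L₀))] / (k_r−k_d).
Here k_r−k_d = 1.001 d⁻¹ and 1 − D₀(k_r−k_d)/(k_d L₀) = 1 − 1.77×1.001/(0.109×41.5) = 0.6083, so
t_c = ln(10.18 × 0.6083) / 1.001 = 1.824 / 1.001 = 1.822 d.
L(t_c) = L₀ e^(−k_d t_c) = 41.5 × 0.8199 = 34.03 mg/L, and at the critical point k_r D_c = k_d L, so D_c = (0.109/1.11) × 34.03 = 3.341 mg/L.
Minimum DO = C_s − D_c = 8.74 − 3.341 = 5.399 mg/L.
x_c = v t_c = 0.395 m/s × 1.822 d × 86400 s/d = 62180 m ≈ 62.2 km.

t_c ≈ 1.82 d; D_c ≈ 3.34 mg/L; min DO ≈ 5.40 mg/L; x_c ≈ 62.2 km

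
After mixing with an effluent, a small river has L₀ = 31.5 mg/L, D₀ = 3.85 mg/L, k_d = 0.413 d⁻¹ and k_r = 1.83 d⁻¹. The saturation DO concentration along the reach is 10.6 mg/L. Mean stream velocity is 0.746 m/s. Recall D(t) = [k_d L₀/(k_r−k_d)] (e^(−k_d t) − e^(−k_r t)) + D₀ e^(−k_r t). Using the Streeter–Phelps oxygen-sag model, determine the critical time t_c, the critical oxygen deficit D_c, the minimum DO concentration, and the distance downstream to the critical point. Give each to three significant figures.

t_c ≈ 0.667 d; D_c ≈ 5.40 mg/L; min DO ≈ 5.20 mg/L; x_c ≈ 43.0 km

At the critical point dD/dt = 0, so k_d L₀ e^(−k_d t) = k_r D. Substituting D(t) from the Streeter–Phelps equation and solving for t gives
t_c = ln[(k_r/k_d)(1 − D₀(k_r−k_d)/(k_d L₀))] / (k_r−k_d).
Here k_r−k_d = 1.417 d⁻¹ and 1 − D₀(k_r−k_d)/(k_d L₀) = 1 − 3.85×1.417/(0.413×31.5) = 0.5807, so
t_c = ln(4.431 × 0.5807) / 1.417 = 0.9450 / 1.417 = 0.6669 d.
L(t_c) = L₀ e^(−k_d t_c) = 31.5 × 0.7592 = 23.92 mg/L, and at the critical point k_r D_c = k_d L, so D_c = (0.413/1.83) × 23.92 = 5.397 mg/L.
Minimum DO = C_s − D_c = 10.6 − 5.397 = 5.203 mg/L.
x_c = v t_c = 0.746 m/s × 0.6669 d × 86400 s/d = 42990 m ≈ 43.0 km.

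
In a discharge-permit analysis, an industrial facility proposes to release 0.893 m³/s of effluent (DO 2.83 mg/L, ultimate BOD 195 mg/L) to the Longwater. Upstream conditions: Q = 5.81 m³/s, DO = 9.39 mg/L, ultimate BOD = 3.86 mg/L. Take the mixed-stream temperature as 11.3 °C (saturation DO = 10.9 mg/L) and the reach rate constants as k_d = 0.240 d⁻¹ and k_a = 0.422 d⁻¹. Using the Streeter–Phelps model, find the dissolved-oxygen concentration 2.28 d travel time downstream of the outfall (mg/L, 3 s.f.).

Mixed DO = (5.81×9.39 + 0.893×2.83)/(5.81+0.893) = 57.08/6.703 = 8.516 mg/L.
Mixed L₀ = (5.81×3.86 + 0.893×195)/(6.703) = 196.6/6.703 = 29.32 mg/L.
Initial deficit D₀ = C_s − DO₀ = 10.9 − 8.516 = 2.384 mg/L.
D(2.28) = [0.240×29.32/(0.422−0.240)](e^(−0.240×2.28) − e^(−0.422×2.28)) + 2.384 e^(−0.422×2.28)
= 38.67 × (0.5786 − 0.3821) + 2.384 × 0.3821 = 8.509 mg/L.
DO = 10.9 − 8.509 = 2.391 mg/L.

DO ≈ 2.39 mg/L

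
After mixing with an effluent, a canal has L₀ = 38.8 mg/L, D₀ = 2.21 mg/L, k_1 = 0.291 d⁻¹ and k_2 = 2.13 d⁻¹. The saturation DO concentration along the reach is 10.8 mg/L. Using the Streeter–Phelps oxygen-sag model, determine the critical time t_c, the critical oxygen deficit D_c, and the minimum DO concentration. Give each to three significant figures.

t_c ≈ 0.840 d; D_c ≈ 4.15 mg/L; min DO ≈ 6.65 mg/L

At the critical point dD/dt = 0, so k_1 L₀ e^(−k_1 t) = k_2 D. Substituting D(t) from the Streeter–Phelps equation and solving for t gives
t_c = ln[(k_2/k_1)(1 − D₀(k_2−k_1)/(k_1 L₀))] / (k_2−k_1).
Here k_2−k_1 = 1.839 d⁻¹ and 1 − D₀(k_2−k_1)/(k_1 L₀) = 1 − 2.21×1.839/(0.291×38.8) = 0.6400, so
t_c = ln(7.320 × 0.6400) / 1.839 = 1.544 / 1.839 = 0.8398 d.
L(t_c) = L₀ e^(−k_1 t_c) = 38.8 × 0.7832 = 30.39 mg/L, and at the critical point k_2 D_c = k_1 L, so D_c = (0.291/2.13) × 30.39 = 4.152 mg/L.
Minimum DO = C_s − D_c = 10.8 − 4.152 = 6.648 mg/L.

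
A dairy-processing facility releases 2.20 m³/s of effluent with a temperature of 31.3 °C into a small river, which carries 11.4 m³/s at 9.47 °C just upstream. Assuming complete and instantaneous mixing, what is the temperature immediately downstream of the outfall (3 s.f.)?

Flow-weighted mixing: C = (Q_r C_r + Q_w C_w)/(Q_r + Q_w)
= (11.4×9.47 + 2.20×31.3)/(11.4 + 2.20) = 176.8/13.60 = 13.00 °C.

13.0 °C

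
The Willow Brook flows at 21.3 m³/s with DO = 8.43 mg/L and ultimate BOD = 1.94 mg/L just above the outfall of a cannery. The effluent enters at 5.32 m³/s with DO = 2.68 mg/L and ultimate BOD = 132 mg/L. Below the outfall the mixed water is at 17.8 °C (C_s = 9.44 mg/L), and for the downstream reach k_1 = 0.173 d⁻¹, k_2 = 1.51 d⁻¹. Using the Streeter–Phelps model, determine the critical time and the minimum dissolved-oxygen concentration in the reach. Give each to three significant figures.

Mixed DO = (21.3×8.43 + 5.32×2.68)/(21.3+5.32) = 193.8/26.62 = 7.281 mg/L.
Mixed L₀ = (21.3×1.94 + 5.32×132)/(26.62) = 743.6/26.62 = 27.93 mg/L.
Initial deficit D₀ = C_s − DO₀ = 9.44 − 7.281 = 2.159 mg/L.
t_c = (1/1.337) ln[(1.51/0.173)(1 − 2.159×1.337/(0.173×27.93))] = 0.7479 × ln(3.514) = 0.9400 d.
D_c = (0.173/1.51) × 27.93 × e^(−0.173×0.9400) = 0.1146 × 27.93 × 0.8499 = 2.720 mg/L.
Minimum DO = 9.44 − 2.720 = 6.720 mg/L.

t_c ≈ 0.940 d; minimum DO ≈ 6.72 mg/L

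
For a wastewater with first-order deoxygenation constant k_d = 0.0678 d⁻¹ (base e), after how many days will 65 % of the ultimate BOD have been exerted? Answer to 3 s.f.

y/L₀ = 1 − e^(−k_d t) = 0.65 ⇒ e^(−k_d t) = 0.350
t = −ln(0.350) / 0.0678 = 1.050 / 0.0678 = 15.48 d.

t ≈ 15.5 d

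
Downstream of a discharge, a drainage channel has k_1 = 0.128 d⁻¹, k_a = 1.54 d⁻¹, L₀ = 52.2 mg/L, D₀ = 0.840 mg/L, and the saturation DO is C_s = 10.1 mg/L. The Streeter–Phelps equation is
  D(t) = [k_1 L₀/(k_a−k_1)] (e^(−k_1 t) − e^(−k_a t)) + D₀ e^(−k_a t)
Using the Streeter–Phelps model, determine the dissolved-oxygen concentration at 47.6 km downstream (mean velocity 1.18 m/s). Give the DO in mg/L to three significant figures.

Travel time t = x/v = 47.6 km / (1.18 m/s) = 47600 m / 1.18 m/s = 40340 s = 0.4669 d.
k_1 L₀/(k_a−k_1) = 0.128×52.2/(1.54−0.128) = 6.682/1.412 = 4.732 mg/L.
e^(−k_1 t) = e^(−0.128×0.4669) = 0.9420; e^(−k_a t) = e^(−1.54×0.4669) = 0.4872.
D = 4.732 × (0.9420 − 0.4872) + 0.840 × 0.4872 = 2.152 + 0.4093 = 2.561 mg/L.
DO = C_s − D = 10.1 − 2.561 = 7.539 mg/L.

DO ≈ 7.54 mg/L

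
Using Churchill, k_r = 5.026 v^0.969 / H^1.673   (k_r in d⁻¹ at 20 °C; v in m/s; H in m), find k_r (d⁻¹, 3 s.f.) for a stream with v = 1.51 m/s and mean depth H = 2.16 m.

k_r ≈ 2.07 d⁻¹

k_r = 5.026 × 1.51^0.969 / 2.16^1.673 = 5.026 × 1.491 / 3.627 = 2.066 d⁻¹.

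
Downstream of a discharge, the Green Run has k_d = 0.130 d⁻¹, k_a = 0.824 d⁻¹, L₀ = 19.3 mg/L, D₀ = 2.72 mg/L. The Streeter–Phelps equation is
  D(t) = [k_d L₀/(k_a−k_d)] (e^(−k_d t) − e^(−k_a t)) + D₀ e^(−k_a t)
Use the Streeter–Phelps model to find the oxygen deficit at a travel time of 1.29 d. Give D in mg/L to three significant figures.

D ≈ 2.75 mg/L

k_d L₀/(k_a−k_d) = 0.130×19.3/(0.824−0.130) = 2.509/0.6940 = 3.615 mg/L.
e^(−k_d t) = e^(−0.130×1.290) = 0.8456; e^(−k_a t) = e^(−0.824×1.290) = 0.3454.
D = 3.615 × (0.8456 − 0.3454) + 2.72 × 0.3454 = 1.808 + 0.9396 = 2.748 mg/L.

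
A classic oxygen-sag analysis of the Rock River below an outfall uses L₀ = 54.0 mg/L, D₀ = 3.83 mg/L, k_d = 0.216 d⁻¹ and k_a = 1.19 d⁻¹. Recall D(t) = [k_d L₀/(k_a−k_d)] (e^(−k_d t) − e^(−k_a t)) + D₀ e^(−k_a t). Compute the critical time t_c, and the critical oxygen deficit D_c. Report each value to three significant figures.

With k_a/k_d = 5.509 and 1 − D₀(k_a−k_d)/(k_d L₀) = 0.6802,
t_c = ln(5.509 × 0.6802) / (1.19 − 0.216) = ln(3.747) / 0.9740 = 1.321/0.9740 = 1.356 d.
D_c = (k_d/k_a) L₀ e^(−k_d t_c) = (0.216/1.19) × 54.0 × e^(−0.216×1.356) = 0.1815 × 54.0 × 0.7461 = 7.313 mg/L.

t_c ≈ 1.36 d; D_c ≈ 7.31 mg/L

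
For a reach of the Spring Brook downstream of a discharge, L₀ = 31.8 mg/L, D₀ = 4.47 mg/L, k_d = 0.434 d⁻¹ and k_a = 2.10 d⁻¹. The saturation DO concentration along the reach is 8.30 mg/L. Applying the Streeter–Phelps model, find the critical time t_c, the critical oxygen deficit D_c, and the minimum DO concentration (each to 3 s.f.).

t_c ≈ 0.481 d; D_c ≈ 5.33 mg/L; min DO ≈ 2.97 mg/L

At the critical point dD/dt = 0, so k_d L₀ e^(−k_d t) = k_a D. Substituting D(t) from the Streeter–Phelps equation and solving for t gives
t_c = ln[(k_a/k_d)(1 − D₀(k_a−k_d)/(k_d L₀))] / (k_a−k_d).
Here k_a−k_d = 1.666 d⁻¹ and 1 − D₀(k_a−k_d)/(k_d L₀) = 1 − 4.47×1.666/(0.434×31.8) = 0.4604, so
t_c = ln(4.839 × 0.4604) / 1.666 = 0.8010 / 1.666 = 0.4808 d.
D_c = (k_d/k_a) L₀ e^(−k_d t_c) = (0.434/2.10) × 31.8 × e^(−0.434×0.4808) = 0.2067 × 31.8 × 0.8117 = 5.334 mg/L.
Minimum DO = C_s − D_c = 8.30 − 5.334 = 2.966 mg/L.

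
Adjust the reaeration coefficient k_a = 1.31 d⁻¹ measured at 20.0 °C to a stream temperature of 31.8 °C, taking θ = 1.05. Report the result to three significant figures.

k_a ≈ 2.33 d⁻¹

k_a(T₂) = k_a(T₁) · θ^(T₂−T₁) = 1.31 × 1.05^(31.8−20.0)
= 1.31 × 1.05^11.8 = 1.31 × 1.778 = 2.330 d⁻¹.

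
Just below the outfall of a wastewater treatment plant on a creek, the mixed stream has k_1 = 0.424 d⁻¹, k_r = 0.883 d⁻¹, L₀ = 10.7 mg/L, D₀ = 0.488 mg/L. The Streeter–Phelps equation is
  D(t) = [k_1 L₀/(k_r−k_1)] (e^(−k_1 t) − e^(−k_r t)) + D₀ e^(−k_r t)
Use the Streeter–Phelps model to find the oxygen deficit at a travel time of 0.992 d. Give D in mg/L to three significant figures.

D ≈ 2.58 mg/L

k_1 L₀/(k_r−k_1) = 0.424×10.7/(0.883−0.424) = 4.537/0.4590 = 9.884 mg/L.
e^(−k_1 t) = e^(−0.424×0.9920) = 0.6566; e^(−k_r t) = e^(−0.883×0.9920) = 0.4165.
D = 9.884 × (0.6566 − 0.4165) + 0.488 × 0.4165 = 2.374 + 0.2032 = 2.577 mg/L.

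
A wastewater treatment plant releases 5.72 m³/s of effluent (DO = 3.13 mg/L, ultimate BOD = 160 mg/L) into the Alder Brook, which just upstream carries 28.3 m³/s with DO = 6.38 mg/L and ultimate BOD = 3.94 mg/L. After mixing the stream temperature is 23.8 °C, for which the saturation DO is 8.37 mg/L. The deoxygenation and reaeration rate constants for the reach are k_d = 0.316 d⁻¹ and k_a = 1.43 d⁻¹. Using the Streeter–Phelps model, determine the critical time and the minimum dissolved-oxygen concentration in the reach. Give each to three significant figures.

Mixed DO = (28.3×6.38 + 5.72×3.13)/(28.3+5.72) = 198.5/34.02 = 5.834 mg/L.
Mixed L₀ = (28.3×3.94 + 5.72×160)/(34.02) = 1027/34.02 = 30.18 mg/L.
Initial deficit D₀ = C_s − DO₀ = 8.37 − 5.834 = 2.536 mg/L.
t_c = (1/1.114) ln[(1.43/0.316)(1 − 2.536×1.114/(0.316×30.18))] = 0.8977 × ln(3.185) = 1.040 d.
D_c = (0.316/1.43) × 30.18 × e^(−0.316×1.040) = 0.2210 × 30.18 × 0.7200 = 4.801 mg/L.
Minimum DO = 8.37 − 4.801 = 3.569 mg/L.

t_c ≈ 1.04 d; minimum DO ≈ 3.57 mg/L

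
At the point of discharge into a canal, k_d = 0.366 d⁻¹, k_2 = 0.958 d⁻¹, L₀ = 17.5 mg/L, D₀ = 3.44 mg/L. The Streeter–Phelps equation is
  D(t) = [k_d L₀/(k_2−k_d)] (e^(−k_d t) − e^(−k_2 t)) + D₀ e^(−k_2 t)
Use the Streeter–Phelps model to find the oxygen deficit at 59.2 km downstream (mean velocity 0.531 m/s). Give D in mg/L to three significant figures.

Travel time t = x/v = 59.2 km / (0.531 m/s) = 59200 m / 0.531 m/s = 111500 s = 1.290 d.
k_d L₀/(k_2−k_d) = 0.366×17.5/(0.958−0.366) = 6.405/0.5920 = 10.82 mg/L.
e^(−k_d t) = e^(−0.366×1.290) = 0.6236; e^(−k_2 t) = e^(−0.958×1.290) = 0.2905.
D = 10.82 × (0.6236 − 0.2905) + 3.44 × 0.2905 = 3.604 + 0.9993 = 4.603 mg/L.

D ≈ 4.60 mg/L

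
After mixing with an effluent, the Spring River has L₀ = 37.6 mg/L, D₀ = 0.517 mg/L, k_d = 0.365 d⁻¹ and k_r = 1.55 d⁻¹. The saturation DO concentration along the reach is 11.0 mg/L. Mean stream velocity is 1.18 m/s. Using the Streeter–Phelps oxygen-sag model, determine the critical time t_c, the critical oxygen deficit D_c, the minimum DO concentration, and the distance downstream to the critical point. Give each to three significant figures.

t_c = [1/(k_r−k_d)] ln[(k_r/k_d)(1 − D₀(k_r−k_d)/(k_d L₀))]
= [1/(1.55−0.365)] ln[(1.55/0.365)(1 − 0.517×1.185/(0.365×37.6))]
= (1/1.185) ln[4.247 × 0.9554] = 0.8439 × ln(4.057) = 0.8439 × 1.400 = 1.182 d.
D_c = (k_d/k_r) L₀ e^(−k_d t_c) = (0.365/1.55) × 37.6 × e^(−0.365×1.182) = 0.2355 × 37.6 × 0.6496 = 5.752 mg/L.
Minimum DO = C_s − D_c = 11.0 − 5.752 = 5.248 mg/L.
x_c = v t_c = 1.18 m/s × 1.182 d × 86400 s/d = 120500 m ≈ 120 km.

t_c ≈ 1.18 d; D_c ≈ 5.75 mg/L; min DO ≈ 5.25 mg/L; x_c ≈ 120 km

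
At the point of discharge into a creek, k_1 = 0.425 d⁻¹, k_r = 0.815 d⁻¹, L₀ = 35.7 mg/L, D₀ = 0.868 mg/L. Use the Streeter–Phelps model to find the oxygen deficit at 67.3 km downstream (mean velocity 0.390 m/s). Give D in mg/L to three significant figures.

Travel time t = x/v = 67.3 km / (0.390 m/s) = 67300 m / 0.390 m/s = 172600 s = 1.997 d.
k_1 L₀/(k_r−k_1) = 0.425×35.7/(0.815−0.425) = 15.17/0.3900 = 38.90 mg/L.
e^(−k_1 t) = e^(−0.425×1.997) = 0.4279; e^(−k_r t) = e^(−0.815×1.997) = 0.1964.
D = 38.90 × (0.4279 − 0.1964) + 0.868 × 0.1964 = 9.008 + 0.1704 = 9.178 mg/L.

D ≈ 9.18 mg/L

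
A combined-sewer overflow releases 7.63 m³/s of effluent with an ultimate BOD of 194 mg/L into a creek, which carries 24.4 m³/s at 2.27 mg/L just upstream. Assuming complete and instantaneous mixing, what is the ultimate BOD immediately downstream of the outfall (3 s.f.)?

47.9 mg/L

Flow-weighted mixing: C = (Q_r C_r + Q_w C_w)/(Q_r + Q_w)
= (24.4×2.27 + 7.63×194)/(24.4 + 7.63) = 1536/32.03 = 47.94 mg/L.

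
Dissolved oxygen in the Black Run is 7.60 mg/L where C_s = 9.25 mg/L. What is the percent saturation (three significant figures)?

82.2 % saturation

% saturation = C/C_s × 100 = 7.60/9.25 × 100 = 82.2 %.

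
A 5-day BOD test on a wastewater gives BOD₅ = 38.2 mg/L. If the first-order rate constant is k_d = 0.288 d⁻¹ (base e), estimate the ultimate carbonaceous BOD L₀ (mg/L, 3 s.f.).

BOD₅ = L₀(1 − e^(−5k_d)) ⇒ L₀ = BOD₅ / (1 − e^(−5×0.288))
= 38.2 / (1 − 0.2369) = 38.2 / 0.7631 = 50.06 mg/L.

L₀ ≈ 50.1 mg/L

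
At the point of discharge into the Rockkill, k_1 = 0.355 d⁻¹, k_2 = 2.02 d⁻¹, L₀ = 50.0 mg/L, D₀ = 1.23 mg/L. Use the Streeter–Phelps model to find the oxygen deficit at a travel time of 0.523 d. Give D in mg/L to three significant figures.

D ≈ 5.58 mg/L

k_1 L₀/(k_2−k_1) = 0.355×50.0/(2.02−0.355) = 17.75/1.665 = 10.66 mg/L.
e^(−k_1 t) = e^(−0.355×0.5230) = 0.8306; e^(−k_2 t) = e^(−2.02×0.5230) = 0.3477.
D = 10.66 × (0.8306 − 0.3477) + 1.23 × 0.3477 = 5.148 + 0.4277 = 5.575 mg/L.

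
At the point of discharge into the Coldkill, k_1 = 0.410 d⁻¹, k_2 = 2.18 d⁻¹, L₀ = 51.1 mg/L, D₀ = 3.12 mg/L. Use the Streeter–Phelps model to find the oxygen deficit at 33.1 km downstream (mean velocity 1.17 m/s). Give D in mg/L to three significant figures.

Travel time t = x/v = 33.1 km / (1.17 m/s) = 33100 m / 1.17 m/s = 28290 s = 0.3274 d.
k_1 L₀/(k_2−k_1) = 0.410×51.1/(2.18−0.410) = 20.95/1.770 = 11.84 mg/L.
e^(−k_1 t) = e^(−0.410×0.3274) = 0.8744; e^(−k_2 t) = e^(−2.18×0.3274) = 0.4898.
D = 11.84 × (0.8744 − 0.4898) + 3.12 × 0.4898 = 4.552 + 1.528 = 6.080 mg/L.

D ≈ 6.08 mg/L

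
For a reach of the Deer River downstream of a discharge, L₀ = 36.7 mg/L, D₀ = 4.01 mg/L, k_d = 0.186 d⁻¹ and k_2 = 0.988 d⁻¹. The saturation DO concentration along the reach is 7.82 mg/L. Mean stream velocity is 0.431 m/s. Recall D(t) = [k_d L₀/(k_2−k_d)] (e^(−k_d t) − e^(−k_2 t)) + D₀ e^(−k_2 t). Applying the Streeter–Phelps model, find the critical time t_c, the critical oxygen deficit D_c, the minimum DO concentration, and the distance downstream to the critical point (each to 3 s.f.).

With k_2/k_d = 5.312 and 1 − D₀(k_2−k_d)/(k_d L₀) = 0.5289,
t_c = ln(5.312 × 0.5289) / (0.988 − 0.186) = ln(2.809) / 0.8020 = 1.033/0.8020 = 1.288 d.
D_c = (k_d/k_2) L₀ e^(−k_d t_c) = (0.186/0.988) × 36.7 × e^(−0.186×1.288) = 0.1883 × 36.7 × 0.7870 = 5.437 mg/L.
Minimum DO = C_s − D_c = 7.82 − 5.437 = 2.383 mg/L.
x_c = v t_c = 0.431 m/s × 1.288 d × 86400 s/d = 47960 m ≈ 48.0 km.

t_c ≈ 1.29 d; D_c ≈ 5.44 mg/L; min DO ≈ 2.38 mg/L; x_c ≈ 48.0 km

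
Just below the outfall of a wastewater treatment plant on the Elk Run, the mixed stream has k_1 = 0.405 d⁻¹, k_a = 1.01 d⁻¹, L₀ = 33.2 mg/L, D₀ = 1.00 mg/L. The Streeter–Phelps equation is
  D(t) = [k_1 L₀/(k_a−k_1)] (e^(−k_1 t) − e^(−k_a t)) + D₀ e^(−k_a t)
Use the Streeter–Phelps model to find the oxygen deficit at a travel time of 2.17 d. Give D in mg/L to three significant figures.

k_1 L₀/(k_a−k_1) = 0.405×33.2/(1.01−0.405) = 13.45/0.6050 = 22.22 mg/L.
e^(−k_1 t) = e^(−0.405×2.170) = 0.4153; e^(−k_a t) = e^(−1.01×2.170) = 0.1117.
D = 22.22 × (0.4153 − 0.1117) + 1.00 × 0.1117 = 6.746 + 0.1117 = 6.858 mg/L.

D ≈ 6.86 mg/L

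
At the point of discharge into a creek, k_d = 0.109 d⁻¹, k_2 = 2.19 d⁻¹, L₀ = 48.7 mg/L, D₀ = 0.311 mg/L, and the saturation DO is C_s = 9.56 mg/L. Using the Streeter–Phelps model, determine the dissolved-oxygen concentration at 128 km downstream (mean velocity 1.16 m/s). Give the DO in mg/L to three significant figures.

DO ≈ 7.48 mg/L

Travel time t = x/v = 128 km / (1.16 m/s) = 128000 m / 1.16 m/s = 110300 s = 1.277 d.
k_d L₀/(k_2−k_d) = 0.109×48.7/(2.19−0.109) = 5.308/2.081 = 2.551 mg/L.
e^(−k_d t) = e^(−0.109×1.277) = 0.8700; e^(−k_2 t) = e^(−2.19×1.277) = 0.06100.
D = 2.551 × (0.8700 − 0.06100) + 0.311 × 0.06100 = 2.064 + 0.01897 = 2.083 mg/L.
DO = C_s − D = 9.56 − 2.083 = 7.477 mg/L.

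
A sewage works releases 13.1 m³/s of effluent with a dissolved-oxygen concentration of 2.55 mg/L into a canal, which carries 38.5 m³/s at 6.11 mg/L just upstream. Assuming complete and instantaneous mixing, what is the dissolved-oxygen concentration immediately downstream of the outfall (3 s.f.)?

Flow-weighted mixing: C = (Q_r C_r + Q_w C_w)/(Q_r + Q_w)
= (38.5×6.11 + 13.1×2.55)/(38.5 + 13.1) = 268.6/51.60 = 5.206 mg/L.

5.21 mg/L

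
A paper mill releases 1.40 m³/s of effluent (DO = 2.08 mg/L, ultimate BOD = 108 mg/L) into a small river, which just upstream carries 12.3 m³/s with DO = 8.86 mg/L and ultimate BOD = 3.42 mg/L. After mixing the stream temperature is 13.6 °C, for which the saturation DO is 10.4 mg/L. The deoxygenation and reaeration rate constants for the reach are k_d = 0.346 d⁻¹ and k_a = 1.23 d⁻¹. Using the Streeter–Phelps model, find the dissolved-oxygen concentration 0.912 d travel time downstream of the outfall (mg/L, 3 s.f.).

Mixed DO = (12.3×8.86 + 1.40×2.08)/(12.3+1.40) = 111.9/13.70 = 8.167 mg/L.
Mixed L₀ = (12.3×3.42 + 1.40×108)/(13.70) = 193.3/13.70 = 14.11 mg/L.
Initial deficit D₀ = C_s − DO₀ = 10.4 − 8.167 = 2.233 mg/L.
D(0.912) = [0.346×14.11/(1.23−0.346)](e^(−0.346×0.912) − e^(−1.23×0.912)) + 2.233 e^(−1.23×0.912)
= 5.522 × (0.7294 − 0.3257) + 2.233 × 0.3257 = 2.956 mg/L.
DO = 10.4 − 2.956 = 7.444 mg/L.

DO ≈ 7.44 mg/L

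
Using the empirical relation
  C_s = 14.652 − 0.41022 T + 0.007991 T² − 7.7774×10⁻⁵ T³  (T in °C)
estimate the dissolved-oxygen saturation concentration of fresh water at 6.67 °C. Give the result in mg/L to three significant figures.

C_s = 14.652 − 0.41022×6.67 + 0.007991×6.67² − 7.7774×10⁻⁵×6.67³ = 12.25 mg/L.

C_s ≈ 12.2 mg/L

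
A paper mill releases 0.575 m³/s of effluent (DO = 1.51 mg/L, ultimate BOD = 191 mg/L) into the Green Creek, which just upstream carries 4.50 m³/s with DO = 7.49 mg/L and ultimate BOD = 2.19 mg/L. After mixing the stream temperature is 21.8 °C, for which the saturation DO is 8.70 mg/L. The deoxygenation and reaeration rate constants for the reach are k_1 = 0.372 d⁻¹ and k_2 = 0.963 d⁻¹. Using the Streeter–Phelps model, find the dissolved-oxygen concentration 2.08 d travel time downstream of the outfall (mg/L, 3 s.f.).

DO ≈ 3.60 mg/L

Mixed DO = (4.50×7.49 + 0.575×1.51)/(4.50+0.575) = 34.57/5.075 = 6.812 mg/L.
Mixed L₀ = (4.50×2.19 + 0.575×191)/(5.075) = 119.7/5.075 = 23.58 mg/L.
Initial deficit D₀ = C_s − DO₀ = 8.70 − 6.812 = 1.888 mg/L.
D(2.08) = [0.372×23.58/(0.963−0.372)](e^(−0.372×2.08) − e^(−0.963×2.08)) + 1.888 e^(−0.963×2.08)
= 14.84 × (0.4613 − 0.1349) + 1.888 × 0.1349 = 5.099 mg/L.
DO = 8.70 − 5.099 = 3.601 mg/L.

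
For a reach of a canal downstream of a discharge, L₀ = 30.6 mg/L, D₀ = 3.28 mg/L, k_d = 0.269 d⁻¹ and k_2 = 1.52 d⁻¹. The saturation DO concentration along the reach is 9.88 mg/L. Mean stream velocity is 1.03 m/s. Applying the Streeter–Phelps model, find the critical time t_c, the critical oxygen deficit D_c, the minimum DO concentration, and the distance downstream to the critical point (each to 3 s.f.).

t_c ≈ 0.833 d; D_c ≈ 4.33 mg/L; min DO ≈ 5.55 mg/L; x_c ≈ 74.1 km

With k_2/k_d = 5.651 and 1 − D₀(k_2−k_d)/(k_d L₀) = 0.5015,
t_c = ln(5.651 × 0.5015) / (1.52 − 0.269) = ln(2.834) / 1.251 = 1.042/1.251 = 0.8326 d.
L(t_c) = L₀ e^(−k_d t_c) = 30.6 × 0.7993 = 24.46 mg/L, and at the critical point k_2 D_c = k_d L, so D_c = (0.269/1.52) × 24.46 = 4.329 mg/L.
Minimum DO = C_s − D_c = 9.88 − 4.329 = 5.551 mg/L.
x_c = v t_c = 1.03 m/s × 0.8326 d × 86400 s/d = 74100 m ≈ 74.1 km.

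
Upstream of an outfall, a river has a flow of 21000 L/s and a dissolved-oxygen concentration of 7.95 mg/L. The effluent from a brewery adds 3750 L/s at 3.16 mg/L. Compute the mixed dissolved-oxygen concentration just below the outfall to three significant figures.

7.22 mg/L

Flow-weighted mixing: C = (Q_r C_r + Q_w C_w)/(Q_r + Q_w)
= (21000×7.95 + 3750×3.16)/(21000 + 3750) = 178800/24750 = 7.224 mg/L.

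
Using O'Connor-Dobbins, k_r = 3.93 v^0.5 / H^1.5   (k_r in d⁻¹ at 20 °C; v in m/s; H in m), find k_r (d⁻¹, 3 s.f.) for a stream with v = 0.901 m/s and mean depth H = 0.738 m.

k_r ≈ 5.88 d⁻¹

k_r = 3.93 × 0.901^0.5 / 0.738^1.5 = 3.93 × 0.9492 / 0.6340 = 5.884 d⁻¹.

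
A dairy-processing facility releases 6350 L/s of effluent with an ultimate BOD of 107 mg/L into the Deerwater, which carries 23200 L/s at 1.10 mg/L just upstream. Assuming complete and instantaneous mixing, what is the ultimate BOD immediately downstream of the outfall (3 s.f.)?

Flow-weighted mixing: C = (Q_r C_r + Q_w C_w)/(Q_r + Q_w)
= (23200×1.10 + 6350×107)/(23200 + 6350) = 705000/29550 = 23.86 mg/L.

23.9 mg/L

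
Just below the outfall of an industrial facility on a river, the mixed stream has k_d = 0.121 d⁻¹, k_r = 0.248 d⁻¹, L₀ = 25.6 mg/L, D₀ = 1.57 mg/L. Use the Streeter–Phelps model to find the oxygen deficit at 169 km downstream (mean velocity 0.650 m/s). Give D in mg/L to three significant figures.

D ≈ 6.13 mg/L

Travel time t = x/v = 169 km / (0.650 m/s) = 169000 m / 0.650 m/s = 260000 s = 3.009 d.
k_d L₀/(k_r−k_d) = 0.121×25.6/(0.248−0.121) = 3.098/0.1270 = 24.39 mg/L.
e^(−k_d t) = e^(−0.121×3.009) = 0.6948; e^(−k_r t) = e^(−0.248×3.009) = 0.4741.
D = 24.39 × (0.6948 − 0.4741) + 1.57 × 0.4741 = 5.383 + 0.7444 = 6.127 mg/L.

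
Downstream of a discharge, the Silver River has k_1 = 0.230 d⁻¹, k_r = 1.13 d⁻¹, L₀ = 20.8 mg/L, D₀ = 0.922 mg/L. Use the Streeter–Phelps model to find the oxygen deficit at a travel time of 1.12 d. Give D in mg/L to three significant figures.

D ≈ 2.87 mg/L

k_1 L₀/(k_r−k_1) = 0.230×20.8/(1.13−0.230) = 4.784/0.9000 = 5.316 mg/L.
e^(−k_1 t) = e^(−0.230×1.120) = 0.7729; e^(−k_r t) = e^(−1.13×1.120) = 0.2821.
D = 5.316 × (0.7729 − 0.2821) + 0.922 × 0.2821 = 2.609 + 0.2601 = 2.869 mg/L.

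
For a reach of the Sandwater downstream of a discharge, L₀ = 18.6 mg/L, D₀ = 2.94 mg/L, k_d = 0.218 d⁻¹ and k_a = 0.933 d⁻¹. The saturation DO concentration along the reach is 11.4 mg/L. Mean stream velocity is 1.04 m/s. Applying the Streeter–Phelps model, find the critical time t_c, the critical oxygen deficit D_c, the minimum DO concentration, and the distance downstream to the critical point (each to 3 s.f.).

t_c = [1/(k_a−k_d)] ln[(k_a/k_d)(1 − D₀(k_a−k_d)/(k_d L₀))]
= [1/(0.933−0.218)] ln[(0.933/0.218)(1 − 2.94×0.7150/(0.218×18.6))]
= (1/0.7150) ln[4.280 × 0.4816] = 1.399 × ln(2.061) = 1.399 × 0.7232 = 1.011 d.
L(t_c) = L₀ e^(−k_d t_c) = 18.6 × 0.8021 = 14.92 mg/L, and at the critical point k_a D_c = k_d L, so D_c = (0.218/0.933) × 14.92 = 3.486 mg/L.
Minimum DO = C_s − D_c = 11.4 − 3.486 = 7.914 mg/L.
x_c = v t_c = 1.04 m/s × 1.011 d × 86400 s/d = 90890 m ≈ 90.9 km.

t_c ≈ 1.01 d; D_c ≈ 3.49 mg/L; min DO ≈ 7.91 mg/L; x_c ≈ 90.9 km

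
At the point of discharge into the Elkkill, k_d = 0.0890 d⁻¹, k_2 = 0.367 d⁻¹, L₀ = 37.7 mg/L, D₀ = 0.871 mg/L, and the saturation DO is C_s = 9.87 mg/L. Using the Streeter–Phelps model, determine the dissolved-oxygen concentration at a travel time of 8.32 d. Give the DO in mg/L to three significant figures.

DO ≈ 4.64 mg/L

k_d L₀/(k_2−k_d) = 0.0890×37.7/(0.367−0.0890) = 3.355/0.2780 = 12.07 mg/L.
e^(−k_d t) = e^(−0.0890×8.320) = 0.4769; e^(−k_2 t) = e^(−0.367×8.320) = 0.04720.
D = 12.07 × (0.4769 − 0.04720) + 0.871 × 0.04720 = 5.186 + 0.04111 = 5.227 mg/L.
DO = C_s − D = 9.87 − 5.227 = 4.643 mg/L.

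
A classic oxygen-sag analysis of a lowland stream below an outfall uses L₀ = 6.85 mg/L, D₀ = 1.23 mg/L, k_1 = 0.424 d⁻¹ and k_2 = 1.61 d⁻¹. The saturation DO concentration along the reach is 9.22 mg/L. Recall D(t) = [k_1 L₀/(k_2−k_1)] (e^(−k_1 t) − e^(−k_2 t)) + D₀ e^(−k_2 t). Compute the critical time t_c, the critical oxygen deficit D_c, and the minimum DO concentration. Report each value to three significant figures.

At the critical point dD/dt = 0, so k_1 L₀ e^(−k_1 t) = k_2 D. Substituting D(t) from the Streeter–Phelps equation and solving for t gives
t_c = ln[(k_2/k_1)(1 − D₀(k_2−k_1)/(k_1 L₀))] / (k_2−k_1).
Here k_2−k_1 = 1.186 d⁻¹ and 1 − D₀(k_2−k_1)/(k_1 L₀) = 1 − 1.23×1.186/(0.424×6.85) = 0.4977, so
t_c = ln(3.797 × 0.4977) / 1.186 = 0.6366 / 1.186 = 0.5367 d.
L(t_c) = L₀ e^(−k_1 t_c) = 6.85 × 0.7965 = 5.456 mg/L, and at the critical point k_2 D_c = k_1 L, so D_c = (0.424/1.61) × 5.456 = 1.437 mg/L.
Minimum DO = C_s − D_c = 9.22 − 1.437 = 7.783 mg/L.

t_c ≈ 0.537 d; D_c ≈ 1.44 mg/L; min DO ≈ 7.78 mg/L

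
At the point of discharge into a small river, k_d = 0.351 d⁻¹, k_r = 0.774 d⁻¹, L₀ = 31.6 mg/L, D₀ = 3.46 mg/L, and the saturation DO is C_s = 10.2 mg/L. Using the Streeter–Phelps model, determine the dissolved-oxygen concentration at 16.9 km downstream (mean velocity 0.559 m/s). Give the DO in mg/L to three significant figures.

Travel time t = x/v = 16.9 km / (0.559 m/s) = 16900 m / 0.559 m/s = 30230 s = 0.3499 d.
k_d L₀/(k_r−k_d) = 0.351×31.6/(0.774−0.351) = 11.09/0.4230 = 26.22 mg/L.
e^(−k_d t) = e^(−0.351×0.3499) = 0.8844; e^(−k_r t) = e^(−0.774×0.3499) = 0.7627.
D = 26.22 × (0.8844 − 0.7627) + 3.46 × 0.7627 = 3.191 + 2.639 = 5.830 mg/L.
DO = C_s − D = 10.2 − 5.830 = 4.370 mg/L.

DO ≈ 4.37 mg/L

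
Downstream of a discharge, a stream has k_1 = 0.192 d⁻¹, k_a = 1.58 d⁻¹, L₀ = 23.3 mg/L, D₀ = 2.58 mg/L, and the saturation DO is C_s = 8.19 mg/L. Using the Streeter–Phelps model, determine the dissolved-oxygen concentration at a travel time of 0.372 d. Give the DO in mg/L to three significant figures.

k_1 L₀/(k_a−k_1) = 0.192×23.3/(1.58−0.192) = 4.474/1.388 = 3.223 mg/L.
e^(−k_1 t) = e^(−0.192×0.3720) = 0.9311; e^(−k_a t) = e^(−1.58×0.3720) = 0.5556.
D = 3.223 × (0.9311 − 0.5556) + 2.58 × 0.5556 = 1.210 + 1.433 = 2.644 mg/L.
DO = C_s − D = 8.19 − 2.644 = 5.546 mg/L.

DO ≈ 5.55 mg/L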